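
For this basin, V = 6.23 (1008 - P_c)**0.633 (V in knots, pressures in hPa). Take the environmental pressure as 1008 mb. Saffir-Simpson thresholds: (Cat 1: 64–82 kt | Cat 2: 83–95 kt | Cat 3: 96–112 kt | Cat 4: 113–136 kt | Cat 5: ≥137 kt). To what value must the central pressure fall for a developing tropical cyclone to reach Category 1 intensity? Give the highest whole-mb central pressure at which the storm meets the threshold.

968 mb

Category 1 begins at V = 64 kt.
Required ΔP = (64/6.23)^(1/0.633) = 10.273^1.580 ≈ 39.65 mb.
P_c ≤ 1008 − 39.65 = 968.35, so the highest integer P_c is 968 mb.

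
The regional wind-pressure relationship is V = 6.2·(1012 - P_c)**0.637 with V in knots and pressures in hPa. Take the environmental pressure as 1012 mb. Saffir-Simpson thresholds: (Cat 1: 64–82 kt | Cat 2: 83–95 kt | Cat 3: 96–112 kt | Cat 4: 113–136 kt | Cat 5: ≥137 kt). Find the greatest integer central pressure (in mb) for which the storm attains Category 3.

938 mb

Category 3 begins at V = 96 kt.
Required ΔP = (96/6.2)^(1/0.637) = 15.484^1.570 ≈ 73.78 mb.
P_c ≤ 1012 − 73.78 = 938.22, so the highest integer P_c is 938 mb.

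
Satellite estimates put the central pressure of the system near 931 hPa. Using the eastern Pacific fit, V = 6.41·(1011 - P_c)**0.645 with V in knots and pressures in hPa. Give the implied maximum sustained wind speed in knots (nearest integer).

ΔP = 1011 − 931 = 80 hPa.
80^0.645 ≈ 16.885.
V ≈ 6.41 × 16.885 ≈ 108.2 kt.

108 kt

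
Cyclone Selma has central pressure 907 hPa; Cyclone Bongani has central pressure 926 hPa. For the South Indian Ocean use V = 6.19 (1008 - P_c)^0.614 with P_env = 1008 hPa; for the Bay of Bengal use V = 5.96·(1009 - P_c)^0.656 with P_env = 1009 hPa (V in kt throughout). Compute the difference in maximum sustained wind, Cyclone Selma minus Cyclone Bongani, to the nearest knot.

-3 kt

Cyclone Selma: ΔP = 101; V ≈ 6.19 × 101^0.614 ≈ 105.28 kt.
Cyclone Bongani: ΔP = 83; V ≈ 5.96 × 83^0.656 ≈ 108.18 kt.
Difference ≈ 105.28 − 108.18 = -2.90 → -3 kt.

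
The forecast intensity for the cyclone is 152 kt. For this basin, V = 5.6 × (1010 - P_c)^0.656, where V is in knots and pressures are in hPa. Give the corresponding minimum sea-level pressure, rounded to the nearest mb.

857 mb

ΔP = (V / 5.6)^(1/0.656) = (152/5.6)^1.524.
152/5.6 = 27.143; 27.143^1.524 ≈ 153.27 mb.
P_c = 1010 − 153.27 = 856.73 ≈ 857 mb.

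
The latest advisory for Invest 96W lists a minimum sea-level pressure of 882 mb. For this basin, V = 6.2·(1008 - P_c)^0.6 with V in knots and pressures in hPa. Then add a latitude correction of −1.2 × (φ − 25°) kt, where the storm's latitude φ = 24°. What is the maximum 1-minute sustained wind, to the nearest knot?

114 kt

ΔP = 1008 − 882 = 126 mb.
126^0.6 ≈ 18.206.
V ≈ 6.2 × 18.206 ≈ 112.9 kt.
Latitude correction: −1.2 × (24 − 25) = 1.2 kt.
Corrected V ≈ 114.1 kt → 114 kt.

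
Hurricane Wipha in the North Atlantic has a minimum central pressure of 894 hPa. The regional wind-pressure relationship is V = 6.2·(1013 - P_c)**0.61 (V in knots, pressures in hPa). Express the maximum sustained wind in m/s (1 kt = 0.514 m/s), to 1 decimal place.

ΔP = 1013 − 894 = 119 hPa.
V ≈ 6.2 × 119^0.61 = 6.2 × 18.454 ≈ 114.413 kt.
114.413 × 0.514 ≈ 58.81 m/s → 58.8 m/s.

58.8 m/s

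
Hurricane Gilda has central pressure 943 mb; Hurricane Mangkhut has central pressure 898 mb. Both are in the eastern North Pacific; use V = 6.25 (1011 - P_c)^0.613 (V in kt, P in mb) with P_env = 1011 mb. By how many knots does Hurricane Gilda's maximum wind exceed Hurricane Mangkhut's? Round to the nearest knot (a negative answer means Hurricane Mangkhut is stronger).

Hurricane Gilda: ΔP = 68; V ≈ 6.25 × 68^0.613 ≈ 83.02 kt.
Hurricane Mangkhut: ΔP = 113; V ≈ 6.25 × 113^0.613 ≈ 113.35 kt.
Difference ≈ 83.02 − 113.35 = -30.33 → -30 kt.

-30 kt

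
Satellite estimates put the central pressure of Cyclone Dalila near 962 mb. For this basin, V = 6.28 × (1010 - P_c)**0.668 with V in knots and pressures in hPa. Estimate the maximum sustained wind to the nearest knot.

ΔP = 1010 − 962 = 48 mb.
48^0.668 ≈ 13.276.
V ≈ 6.28 × 13.276 ≈ 83.4 kt.

83 kt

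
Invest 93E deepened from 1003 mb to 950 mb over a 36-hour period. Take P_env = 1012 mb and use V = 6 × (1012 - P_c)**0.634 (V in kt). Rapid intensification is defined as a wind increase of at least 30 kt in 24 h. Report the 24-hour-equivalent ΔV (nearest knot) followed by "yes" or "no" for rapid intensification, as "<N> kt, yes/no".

V₁: ΔP = 9, V ≈ 6 × 9^0.634 ≈ 24.16 kt.
V₂: ΔP = 62, V ≈ 6 × 62^0.634 ≈ 82.13 kt.
ΔV over 36 h = 57.97 kt → 24 h equivalent = 57.97 × 24/36 ≈ 38.65 kt.
39 kt ≥ 30 kt ⇒ rapid intensification.

39 kt, yes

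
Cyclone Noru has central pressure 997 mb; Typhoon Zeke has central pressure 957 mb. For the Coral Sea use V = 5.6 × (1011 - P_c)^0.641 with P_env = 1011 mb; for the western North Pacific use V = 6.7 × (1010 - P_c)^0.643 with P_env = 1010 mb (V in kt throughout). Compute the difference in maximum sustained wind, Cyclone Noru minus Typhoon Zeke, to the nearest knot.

Cyclone Noru: ΔP = 14; V ≈ 5.6 × 14^0.641 ≈ 30.40 kt.
Typhoon Zeke: ΔP = 53; V ≈ 6.7 × 53^0.643 ≈ 86.06 kt.
Difference ≈ 30.40 − 86.06 = -55.66 → -56 kt.

-56 kt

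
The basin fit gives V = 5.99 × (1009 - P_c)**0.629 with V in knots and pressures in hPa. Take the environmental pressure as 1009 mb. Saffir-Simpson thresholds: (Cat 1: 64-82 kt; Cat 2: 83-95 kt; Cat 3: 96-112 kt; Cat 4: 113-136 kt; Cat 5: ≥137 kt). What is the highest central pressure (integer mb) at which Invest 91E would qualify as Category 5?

864 mb

Category 5 begins at V = 137 kt.
Required ΔP = (137/5.99)^(1/0.629) = 22.871^1.590 ≈ 144.89 mb.
P_c ≤ 1009 − 144.89 = 864.11, so the highest integer P_c is 864 mb.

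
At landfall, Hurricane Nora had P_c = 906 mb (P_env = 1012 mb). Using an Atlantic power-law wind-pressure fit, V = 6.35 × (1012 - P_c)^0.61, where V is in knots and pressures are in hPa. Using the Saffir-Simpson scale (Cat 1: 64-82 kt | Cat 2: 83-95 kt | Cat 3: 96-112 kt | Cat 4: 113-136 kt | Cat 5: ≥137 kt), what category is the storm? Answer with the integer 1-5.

3

ΔP = 1012 − 906 = 106 mb.
V ≈ 6.35 × 106^0.61 = 6.35 × 17.20 ≈ 109 kt.
109 kt falls in the Category 3 band.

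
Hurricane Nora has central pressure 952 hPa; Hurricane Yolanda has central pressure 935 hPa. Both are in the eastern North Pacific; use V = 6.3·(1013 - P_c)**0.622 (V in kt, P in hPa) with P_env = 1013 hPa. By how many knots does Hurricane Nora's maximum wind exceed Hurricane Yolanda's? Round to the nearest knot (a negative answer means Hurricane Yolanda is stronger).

-13 kt

Hurricane Nora: ΔP = 61; V ≈ 6.3 × 61^0.622 ≈ 81.25 kt.
Hurricane Yolanda: ΔP = 78; V ≈ 6.3 × 78^0.622 ≈ 94.67 kt.
Difference ≈ 81.25 − 94.67 = -13.42 → -13 kt.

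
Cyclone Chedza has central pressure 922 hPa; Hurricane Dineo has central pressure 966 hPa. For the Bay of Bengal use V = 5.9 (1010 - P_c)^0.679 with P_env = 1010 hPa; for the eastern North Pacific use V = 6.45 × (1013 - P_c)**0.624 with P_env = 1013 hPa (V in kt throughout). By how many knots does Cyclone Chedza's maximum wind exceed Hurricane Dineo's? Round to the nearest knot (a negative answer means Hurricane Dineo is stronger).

52 kt

Cyclone Chedza: ΔP = 88; V ≈ 5.9 × 88^0.679 ≈ 123.35 kt.
Hurricane Dineo: ΔP = 47; V ≈ 6.45 × 47^0.624 ≈ 71.28 kt.
Difference ≈ 123.35 − 71.28 = 52.07 → 52 kt.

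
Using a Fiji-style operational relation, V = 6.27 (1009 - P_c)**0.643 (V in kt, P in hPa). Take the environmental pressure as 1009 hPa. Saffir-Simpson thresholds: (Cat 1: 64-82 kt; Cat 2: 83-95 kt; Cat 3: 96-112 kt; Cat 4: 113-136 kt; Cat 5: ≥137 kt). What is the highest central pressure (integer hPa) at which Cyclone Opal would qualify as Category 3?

939 hPa

Category 3 begins at V = 96 kt.
Required ΔP = (96/6.27)^(1/0.643) = 15.311^1.555 ≈ 69.65 hPa.
P_c ≤ 1009 − 69.65 = 939.35, so the highest integer P_c is 939 hPa.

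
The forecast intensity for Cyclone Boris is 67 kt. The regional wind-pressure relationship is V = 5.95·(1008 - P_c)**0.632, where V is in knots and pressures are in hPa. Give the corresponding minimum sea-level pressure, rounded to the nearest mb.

ΔP = (V / 5.95)^(1/0.632) = (67/5.95)^1.582.
67/5.95 = 11.261; 11.261^1.582 ≈ 46.12 mb.
P_c = 1008 − 46.12 = 961.88 ≈ 962 mb.

962 mb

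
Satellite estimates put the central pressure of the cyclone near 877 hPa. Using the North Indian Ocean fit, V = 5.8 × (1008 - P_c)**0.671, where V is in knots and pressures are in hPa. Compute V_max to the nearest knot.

ΔP = 1008 − 877 = 131 hPa.
131^0.671 ≈ 26.344.
V ≈ 5.8 × 26.344 ≈ 152.8 kt.

153 kt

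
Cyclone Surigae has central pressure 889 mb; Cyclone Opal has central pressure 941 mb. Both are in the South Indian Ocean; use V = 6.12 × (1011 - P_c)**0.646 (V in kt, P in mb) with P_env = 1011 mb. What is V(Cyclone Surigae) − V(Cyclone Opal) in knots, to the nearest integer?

41 kt

Cyclone Surigae: ΔP = 122; V ≈ 6.12 × 122^0.646 ≈ 136.31 kt.
Cyclone Opal: ΔP = 70; V ≈ 6.12 × 70^0.646 ≈ 95.21 kt.
Difference ≈ 136.31 − 95.21 = 41.10 → 41 kt.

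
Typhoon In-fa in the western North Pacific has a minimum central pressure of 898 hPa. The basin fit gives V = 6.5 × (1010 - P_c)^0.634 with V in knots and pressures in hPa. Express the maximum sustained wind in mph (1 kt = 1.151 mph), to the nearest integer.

149 mph

ΔP = 1010 − 898 = 112 hPa.
V ≈ 6.5 × 112^0.634 = 6.5 × 19.916 ≈ 129.455 kt.
129.455 × 1.151 ≈ 149.00 mph → 149 mph.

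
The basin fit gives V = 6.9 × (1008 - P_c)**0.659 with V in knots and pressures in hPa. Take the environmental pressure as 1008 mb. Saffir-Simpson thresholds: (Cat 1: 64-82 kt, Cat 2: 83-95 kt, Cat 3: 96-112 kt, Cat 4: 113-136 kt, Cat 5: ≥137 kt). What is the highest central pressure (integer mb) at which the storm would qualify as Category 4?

Category 4 begins at V = 113 kt.
Required ΔP = (113/6.9)^(1/0.659) = 16.377^1.517 ≈ 69.59 mb.
P_c ≤ 1008 − 69.59 = 938.41, so the highest integer P_c is 938 mb.

938 mb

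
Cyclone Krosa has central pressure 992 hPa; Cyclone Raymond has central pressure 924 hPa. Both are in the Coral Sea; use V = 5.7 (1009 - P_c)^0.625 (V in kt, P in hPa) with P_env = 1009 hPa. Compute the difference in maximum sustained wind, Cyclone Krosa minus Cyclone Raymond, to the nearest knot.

-58 kt

Cyclone Krosa: ΔP = 17; V ≈ 5.7 × 17^0.625 ≈ 33.49 kt.
Cyclone Raymond: ΔP = 85; V ≈ 5.7 × 85^0.625 ≈ 91.57 kt.
Difference ≈ 33.49 − 91.57 = -58.08 → -58 kt.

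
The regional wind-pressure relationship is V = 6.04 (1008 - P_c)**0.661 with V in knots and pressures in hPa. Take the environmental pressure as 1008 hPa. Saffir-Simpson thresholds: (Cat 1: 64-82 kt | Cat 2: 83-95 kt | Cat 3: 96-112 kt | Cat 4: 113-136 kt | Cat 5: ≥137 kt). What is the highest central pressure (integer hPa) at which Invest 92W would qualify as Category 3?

Category 3 begins at V = 96 kt.
Required ΔP = (96/6.04)^(1/0.661) = 15.894^1.513 ≈ 65.66 hPa.
P_c ≤ 1008 − 65.66 = 942.34, so the highest integer P_c is 942 hPa.

942 hPa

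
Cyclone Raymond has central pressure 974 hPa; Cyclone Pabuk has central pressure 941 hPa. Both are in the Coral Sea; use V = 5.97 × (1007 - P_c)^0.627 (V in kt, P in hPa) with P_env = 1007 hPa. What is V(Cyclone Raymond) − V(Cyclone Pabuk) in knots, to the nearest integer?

-29 kt

Cyclone Raymond: ΔP = 33; V ≈ 5.97 × 33^0.627 ≈ 53.47 kt.
Cyclone Pabuk: ΔP = 66; V ≈ 5.97 × 66^0.627 ≈ 82.57 kt.
Difference ≈ 53.47 − 82.57 = -29.10 → -29 kt.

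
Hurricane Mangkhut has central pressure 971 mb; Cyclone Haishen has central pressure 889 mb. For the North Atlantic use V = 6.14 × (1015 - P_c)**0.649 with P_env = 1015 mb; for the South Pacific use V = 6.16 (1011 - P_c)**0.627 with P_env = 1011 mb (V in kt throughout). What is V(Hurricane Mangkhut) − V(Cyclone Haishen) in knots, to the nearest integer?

Hurricane Mangkhut: ΔP = 44; V ≈ 6.14 × 44^0.649 ≈ 71.58 kt.
Cyclone Haishen: ΔP = 122; V ≈ 6.16 × 122^0.627 ≈ 125.24 kt.
Difference ≈ 71.58 − 125.24 = -53.66 → -54 kt.

-54 kt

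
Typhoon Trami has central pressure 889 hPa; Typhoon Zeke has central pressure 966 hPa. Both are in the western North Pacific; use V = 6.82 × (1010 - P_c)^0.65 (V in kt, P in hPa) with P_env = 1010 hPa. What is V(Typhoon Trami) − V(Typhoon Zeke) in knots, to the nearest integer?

74 kt

Typhoon Trami: ΔP = 121; V ≈ 6.82 × 121^0.65 ≈ 154.03 kt.
Typhoon Zeke: ΔP = 44; V ≈ 6.82 × 44^0.65 ≈ 79.80 kt.
Difference ≈ 154.03 − 79.80 = 74.23 → 74 kt.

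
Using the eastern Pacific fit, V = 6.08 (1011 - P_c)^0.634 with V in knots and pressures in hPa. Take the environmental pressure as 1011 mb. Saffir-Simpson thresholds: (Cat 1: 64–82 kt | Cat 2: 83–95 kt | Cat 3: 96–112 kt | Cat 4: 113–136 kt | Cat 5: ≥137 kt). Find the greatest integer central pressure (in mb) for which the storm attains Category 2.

949 mb

Category 2 begins at V = 83 kt.
Required ΔP = (83/6.08)^(1/0.634) = 13.651^1.577 ≈ 61.73 mb.
P_c ≤ 1011 − 61.73 = 949.27, so the highest integer P_c is 949 mb.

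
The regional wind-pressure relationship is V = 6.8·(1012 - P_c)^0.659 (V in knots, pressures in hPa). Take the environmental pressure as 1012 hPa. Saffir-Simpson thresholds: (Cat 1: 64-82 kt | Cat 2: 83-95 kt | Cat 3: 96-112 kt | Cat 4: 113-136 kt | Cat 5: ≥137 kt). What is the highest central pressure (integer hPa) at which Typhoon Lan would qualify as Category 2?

Category 2 begins at V = 83 kt.
Required ΔP = (83/6.8)^(1/0.659) = 12.206^1.517 ≈ 44.55 hPa.
P_c ≤ 1012 − 44.55 = 967.45, so the highest integer P_c is 967 hPa.

967 hPa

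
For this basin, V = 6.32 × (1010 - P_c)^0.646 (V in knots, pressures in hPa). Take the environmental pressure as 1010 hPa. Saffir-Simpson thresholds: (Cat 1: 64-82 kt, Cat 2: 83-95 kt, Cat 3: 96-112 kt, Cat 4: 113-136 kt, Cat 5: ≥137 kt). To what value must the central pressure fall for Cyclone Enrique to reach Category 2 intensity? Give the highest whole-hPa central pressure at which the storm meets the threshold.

956 hPa

Category 2 begins at V = 83 kt.
Required ΔP = (83/6.32)^(1/0.646) = 13.133^1.548 ≈ 53.85 hPa.
P_c ≤ 1010 − 53.85 = 956.15, so the highest integer P_c is 956 hPa.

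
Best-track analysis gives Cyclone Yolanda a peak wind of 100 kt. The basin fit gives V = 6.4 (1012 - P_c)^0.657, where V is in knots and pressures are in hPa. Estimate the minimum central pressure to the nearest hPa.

946 hPa

ΔP = (V / 6.4)^(1/0.657) = (100/6.4)^1.522.
100/6.4 = 15.625; 15.625^1.522 ≈ 65.63 hPa.
P_c = 1012 − 65.63 = 946.37 ≈ 946 hPa.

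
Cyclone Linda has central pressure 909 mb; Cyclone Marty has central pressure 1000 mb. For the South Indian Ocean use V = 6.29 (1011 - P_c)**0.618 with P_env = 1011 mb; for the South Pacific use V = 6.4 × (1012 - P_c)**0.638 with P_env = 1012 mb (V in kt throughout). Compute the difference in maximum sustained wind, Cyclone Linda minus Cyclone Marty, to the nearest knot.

Cyclone Linda: ΔP = 102; V ≈ 6.29 × 102^0.618 ≈ 109.64 kt.
Cyclone Marty: ΔP = 12; V ≈ 6.4 × 12^0.638 ≈ 31.24 kt.
Difference ≈ 109.64 − 31.24 = 78.40 → 78 kt.

78 kt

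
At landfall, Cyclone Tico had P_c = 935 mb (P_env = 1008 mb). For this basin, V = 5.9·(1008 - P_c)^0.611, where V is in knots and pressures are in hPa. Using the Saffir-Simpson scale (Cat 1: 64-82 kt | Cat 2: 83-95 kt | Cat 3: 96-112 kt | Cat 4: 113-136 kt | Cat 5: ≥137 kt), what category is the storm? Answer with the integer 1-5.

ΔP = 1008 − 935 = 73 mb.
V ≈ 5.9 × 73^0.611 = 5.9 × 13.76 ≈ 81 kt.
81 kt falls in the Category 1 band.

1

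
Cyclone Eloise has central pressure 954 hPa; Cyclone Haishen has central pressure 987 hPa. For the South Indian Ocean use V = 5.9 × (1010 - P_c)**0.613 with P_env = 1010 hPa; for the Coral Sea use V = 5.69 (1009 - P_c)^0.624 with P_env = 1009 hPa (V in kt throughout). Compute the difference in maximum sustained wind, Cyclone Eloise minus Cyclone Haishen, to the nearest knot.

30 kt

Cyclone Eloise: ΔP = 56; V ≈ 5.9 × 56^0.613 ≈ 69.58 kt.
Cyclone Haishen: ΔP = 22; V ≈ 5.69 × 22^0.624 ≈ 39.15 kt.
Difference ≈ 69.58 − 39.15 = 30.43 → 30 kt.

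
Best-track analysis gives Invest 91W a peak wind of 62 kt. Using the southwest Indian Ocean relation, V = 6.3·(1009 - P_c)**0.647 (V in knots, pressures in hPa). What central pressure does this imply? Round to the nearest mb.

ΔP = (V / 6.3)^(1/0.647) = (62/6.3)^1.546.
62/6.3 = 9.841; 9.841^1.546 ≈ 34.27 mb.
P_c = 1009 − 34.27 = 974.73 ≈ 975 mb.

975 mb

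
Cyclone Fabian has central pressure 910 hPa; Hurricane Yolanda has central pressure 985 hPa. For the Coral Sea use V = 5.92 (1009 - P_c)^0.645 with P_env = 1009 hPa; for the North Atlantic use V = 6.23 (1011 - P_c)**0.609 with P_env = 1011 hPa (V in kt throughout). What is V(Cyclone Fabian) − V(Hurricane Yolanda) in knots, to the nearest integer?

69 kt

Cyclone Fabian: ΔP = 99; V ≈ 5.92 × 99^0.645 ≈ 114.68 kt.
Hurricane Yolanda: ΔP = 26; V ≈ 6.23 × 26^0.609 ≈ 45.31 kt.
Difference ≈ 114.68 − 45.31 = 69.37 → 69 kt.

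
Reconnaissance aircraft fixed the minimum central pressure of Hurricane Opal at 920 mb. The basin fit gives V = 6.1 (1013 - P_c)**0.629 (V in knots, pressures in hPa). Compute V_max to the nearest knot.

106 kt

ΔP = 1013 − 920 = 93 mb.
93^0.629 ≈ 17.305.
V ≈ 6.1 × 17.305 ≈ 105.6 kt.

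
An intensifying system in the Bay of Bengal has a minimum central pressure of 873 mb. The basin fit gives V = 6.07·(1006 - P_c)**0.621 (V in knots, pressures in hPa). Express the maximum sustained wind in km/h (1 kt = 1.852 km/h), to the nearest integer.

234 km/h

ΔP = 1006 − 873 = 133 mb.
V ≈ 6.07 × 133^0.621 = 6.07 × 20.841 ≈ 126.503 kt.
126.503 × 1.852 ≈ 234.28 km/h → 234 km/h.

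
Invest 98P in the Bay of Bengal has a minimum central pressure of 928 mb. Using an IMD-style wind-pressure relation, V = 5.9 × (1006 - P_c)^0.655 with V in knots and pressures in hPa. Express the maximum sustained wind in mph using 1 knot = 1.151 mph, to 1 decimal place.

ΔP = 1006 − 928 = 78 mb.
V ≈ 5.9 × 78^0.655 = 5.9 × 17.351 ≈ 102.370 kt.
102.370 × 1.151 ≈ 117.83 mph → 117.8 mph.

117.8 mph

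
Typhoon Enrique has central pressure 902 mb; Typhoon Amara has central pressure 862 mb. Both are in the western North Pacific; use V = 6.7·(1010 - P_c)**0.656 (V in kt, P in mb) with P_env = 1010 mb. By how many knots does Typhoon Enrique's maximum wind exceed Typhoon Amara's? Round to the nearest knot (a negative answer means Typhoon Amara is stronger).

-33 kt

Typhoon Enrique: ΔP = 108; V ≈ 6.7 × 108^0.656 ≈ 144.54 kt.
Typhoon Amara: ΔP = 148; V ≈ 6.7 × 148^0.656 ≈ 177.73 kt.
Difference ≈ 144.54 − 177.73 = -33.19 → -33 kt.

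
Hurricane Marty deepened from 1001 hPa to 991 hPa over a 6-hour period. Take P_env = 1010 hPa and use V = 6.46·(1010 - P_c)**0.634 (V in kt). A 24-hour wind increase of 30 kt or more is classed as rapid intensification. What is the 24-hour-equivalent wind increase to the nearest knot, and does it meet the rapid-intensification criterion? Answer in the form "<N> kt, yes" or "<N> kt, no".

V₁: ΔP = 9, V ≈ 6.46 × 9^0.634 ≈ 26.01 kt.
V₂: ΔP = 19, V ≈ 6.46 × 19^0.634 ≈ 41.78 kt.
ΔV over 6 h = 15.77 kt → 24 h equivalent = 15.77 × 24/6 ≈ 63.08 kt.
63 kt ≥ 30 kt ⇒ rapid intensification.

63 kt, yes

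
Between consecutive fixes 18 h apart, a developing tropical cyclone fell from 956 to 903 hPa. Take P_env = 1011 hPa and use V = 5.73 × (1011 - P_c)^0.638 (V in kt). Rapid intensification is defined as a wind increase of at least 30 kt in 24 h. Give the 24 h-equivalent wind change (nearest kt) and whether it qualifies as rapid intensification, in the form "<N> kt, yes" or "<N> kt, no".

V₁: ΔP = 55, V ≈ 5.73 × 55^0.638 ≈ 73.88 kt.
V₂: ΔP = 108, V ≈ 5.73 × 108^0.638 ≈ 113.63 kt.
ΔV over 18 h = 39.75 kt → 24 h equivalent = 39.75 × 24/18 ≈ 53.00 kt.
53 kt ≥ 30 kt ⇒ rapid intensification.

53 kt, yes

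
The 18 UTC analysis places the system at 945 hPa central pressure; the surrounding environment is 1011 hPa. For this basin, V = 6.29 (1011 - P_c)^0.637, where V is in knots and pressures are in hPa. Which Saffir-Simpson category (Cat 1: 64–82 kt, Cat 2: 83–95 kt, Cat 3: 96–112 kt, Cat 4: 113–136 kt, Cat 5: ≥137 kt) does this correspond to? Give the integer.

ΔP = 1011 − 945 = 66 hPa.
V ≈ 6.29 × 66^0.637 = 6.29 × 14.42 ≈ 91 kt.
91 kt falls in the Category 2 band.

2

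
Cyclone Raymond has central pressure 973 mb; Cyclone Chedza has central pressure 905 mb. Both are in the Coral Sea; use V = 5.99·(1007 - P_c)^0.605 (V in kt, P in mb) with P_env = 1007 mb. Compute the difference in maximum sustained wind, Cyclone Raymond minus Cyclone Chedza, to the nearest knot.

-48 kt

Cyclone Raymond: ΔP = 34; V ≈ 5.99 × 34^0.605 ≈ 50.58 kt.
Cyclone Chedza: ΔP = 102; V ≈ 5.99 × 102^0.605 ≈ 98.32 kt.
Difference ≈ 50.58 − 98.32 = -47.74 → -48 kt.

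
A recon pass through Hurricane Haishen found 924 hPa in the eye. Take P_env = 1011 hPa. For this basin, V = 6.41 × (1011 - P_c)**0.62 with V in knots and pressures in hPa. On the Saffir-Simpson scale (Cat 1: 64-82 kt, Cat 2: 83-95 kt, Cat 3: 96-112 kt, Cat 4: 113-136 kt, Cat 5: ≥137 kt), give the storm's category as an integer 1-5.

3

ΔP = 1011 − 924 = 87 hPa.
V ≈ 6.41 × 87^0.62 = 6.41 × 15.94 ≈ 102 kt.
102 kt falls in the Category 3 band.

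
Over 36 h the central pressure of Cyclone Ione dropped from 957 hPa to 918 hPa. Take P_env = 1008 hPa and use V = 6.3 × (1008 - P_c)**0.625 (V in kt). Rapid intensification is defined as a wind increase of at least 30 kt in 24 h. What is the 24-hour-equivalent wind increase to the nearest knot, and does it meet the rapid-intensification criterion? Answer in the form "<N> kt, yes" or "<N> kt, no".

21 kt, no

V₁: ΔP = 51, V ≈ 6.3 × 51^0.625 ≈ 73.55 kt.
V₂: ΔP = 90, V ≈ 6.3 × 90^0.625 ≈ 104.89 kt.
ΔV over 36 h = 31.34 kt → 24 h equivalent = 31.34 × 24/36 ≈ 20.89 kt.
21 kt < 30 kt ⇒ not rapid intensification.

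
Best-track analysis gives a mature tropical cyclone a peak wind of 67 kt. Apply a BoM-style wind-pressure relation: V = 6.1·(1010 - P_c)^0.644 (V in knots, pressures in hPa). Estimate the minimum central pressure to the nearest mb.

969 mb

ΔP = (V / 6.1)^(1/0.644) = (67/6.1)^1.553.
67/6.1 = 10.984; 10.984^1.553 ≈ 41.31 mb.
P_c = 1010 − 41.31 = 968.69 ≈ 969 mb.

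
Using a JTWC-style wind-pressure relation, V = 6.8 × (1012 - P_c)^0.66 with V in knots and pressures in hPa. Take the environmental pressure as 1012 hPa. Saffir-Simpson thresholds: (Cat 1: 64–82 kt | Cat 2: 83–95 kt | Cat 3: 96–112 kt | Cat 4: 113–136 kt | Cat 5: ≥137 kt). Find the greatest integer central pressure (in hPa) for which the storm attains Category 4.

Category 4 begins at V = 113 kt.
Required ΔP = (113/6.8)^(1/0.66) = 16.618^1.515 ≈ 70.69 hPa.
P_c ≤ 1012 − 70.69 = 941.31, so the highest integer P_c is 941 hPa.

941 hPa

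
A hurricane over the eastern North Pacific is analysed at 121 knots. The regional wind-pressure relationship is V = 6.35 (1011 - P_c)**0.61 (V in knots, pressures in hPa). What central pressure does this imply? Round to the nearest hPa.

ΔP = (V / 6.35)^(1/0.61) = (121/6.35)^1.639.
121/6.35 = 19.055; 19.055^1.639 ≈ 125.42 hPa.
P_c = 1011 − 125.42 = 885.58 ≈ 886 hPa.

886 hPa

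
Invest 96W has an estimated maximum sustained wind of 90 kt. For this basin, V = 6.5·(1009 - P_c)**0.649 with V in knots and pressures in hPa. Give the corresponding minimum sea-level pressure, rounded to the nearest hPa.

ΔP = (V / 6.5)^(1/0.649) = (90/6.5)^1.541.
90/6.5 = 13.846; 13.846^1.541 ≈ 57.36 hPa.
P_c = 1009 − 57.36 = 951.64 ≈ 952 hPa.

952 hPa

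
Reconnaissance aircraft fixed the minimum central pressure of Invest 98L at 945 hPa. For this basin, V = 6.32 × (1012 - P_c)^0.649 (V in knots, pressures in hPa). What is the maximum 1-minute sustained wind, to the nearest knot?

ΔP = 1012 − 945 = 67 hPa.
67^0.649 ≈ 15.315.
V ≈ 6.32 × 15.315 ≈ 96.8 kt.

97 kt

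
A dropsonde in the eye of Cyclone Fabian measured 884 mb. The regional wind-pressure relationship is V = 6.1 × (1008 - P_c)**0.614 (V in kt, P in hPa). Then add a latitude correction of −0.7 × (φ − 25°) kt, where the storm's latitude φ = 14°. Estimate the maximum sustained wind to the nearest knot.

125 kt

ΔP = 1008 − 884 = 124 mb.
124^0.614 ≈ 19.291.
V ≈ 6.1 × 19.291 ≈ 117.7 kt.
Latitude correction: −0.7 × (14 − 25) = 7.7 kt.
Corrected V ≈ 125.4 kt → 125 kt.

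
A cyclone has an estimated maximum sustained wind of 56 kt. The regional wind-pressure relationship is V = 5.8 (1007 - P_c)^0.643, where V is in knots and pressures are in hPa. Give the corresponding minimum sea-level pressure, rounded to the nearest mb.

973 mb

ΔP = (V / 5.8)^(1/0.643) = (56/5.8)^1.555.
56/5.8 = 9.655; 9.655^1.555 ≈ 34.00 mb.
P_c = 1007 − 34.00 = 973.00 ≈ 973 mb.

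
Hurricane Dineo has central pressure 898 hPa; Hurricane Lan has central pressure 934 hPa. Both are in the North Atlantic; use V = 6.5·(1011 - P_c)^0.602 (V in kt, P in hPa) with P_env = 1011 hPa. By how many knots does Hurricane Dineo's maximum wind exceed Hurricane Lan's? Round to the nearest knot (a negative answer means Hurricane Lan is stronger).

23 kt

Hurricane Dineo: ΔP = 113; V ≈ 6.5 × 113^0.602 ≈ 111.91 kt.
Hurricane Lan: ΔP = 77; V ≈ 6.5 × 77^0.602 ≈ 88.83 kt.
Difference ≈ 111.91 − 88.83 = 23.08 → 23 kt.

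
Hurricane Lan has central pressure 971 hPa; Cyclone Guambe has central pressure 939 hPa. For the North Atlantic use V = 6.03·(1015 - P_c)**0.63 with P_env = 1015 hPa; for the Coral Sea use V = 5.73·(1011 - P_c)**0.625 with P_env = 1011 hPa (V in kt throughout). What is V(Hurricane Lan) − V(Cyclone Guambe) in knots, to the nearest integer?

-18 kt

Hurricane Lan: ΔP = 44; V ≈ 6.03 × 44^0.63 ≈ 65.42 kt.
Cyclone Guambe: ΔP = 72; V ≈ 5.73 × 72^0.625 ≈ 82.98 kt.
Difference ≈ 65.42 − 82.98 = -17.56 → -18 kt.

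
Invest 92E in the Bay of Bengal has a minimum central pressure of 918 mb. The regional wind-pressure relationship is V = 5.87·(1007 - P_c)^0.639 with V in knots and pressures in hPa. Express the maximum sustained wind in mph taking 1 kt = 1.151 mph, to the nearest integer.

119 mph

ΔP = 1007 − 918 = 89 mb.
V ≈ 5.87 × 89^0.639 = 5.87 × 17.606 ≈ 103.347 kt.
103.347 × 1.151 ≈ 118.95 mph → 119 mph.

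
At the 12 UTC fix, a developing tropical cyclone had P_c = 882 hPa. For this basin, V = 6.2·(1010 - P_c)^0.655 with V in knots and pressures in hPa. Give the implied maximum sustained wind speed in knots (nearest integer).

149 kt

ΔP = 1010 − 882 = 128 hPa.
128^0.655 ≈ 24.001.
V ≈ 6.2 × 24.001 ≈ 148.8 kt.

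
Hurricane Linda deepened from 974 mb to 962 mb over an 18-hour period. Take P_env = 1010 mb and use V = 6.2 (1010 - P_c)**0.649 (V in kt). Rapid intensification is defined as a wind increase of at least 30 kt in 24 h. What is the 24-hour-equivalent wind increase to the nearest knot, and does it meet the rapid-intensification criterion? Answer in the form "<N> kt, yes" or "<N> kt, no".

V₁: ΔP = 36, V ≈ 6.2 × 36^0.649 ≈ 63.45 kt.
V₂: ΔP = 48, V ≈ 6.2 × 48^0.649 ≈ 76.47 kt.
ΔV over 18 h = 13.02 kt → 24 h equivalent = 13.02 × 24/18 ≈ 17.36 kt.
17 kt < 30 kt ⇒ not rapid intensification.

17 kt, no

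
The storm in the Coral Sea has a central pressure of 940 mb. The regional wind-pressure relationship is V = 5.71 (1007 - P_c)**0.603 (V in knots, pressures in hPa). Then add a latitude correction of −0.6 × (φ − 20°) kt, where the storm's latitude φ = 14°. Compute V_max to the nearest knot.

76 kt

ΔP = 1007 − 940 = 67 mb.
67^0.603 ≈ 12.622.
V ≈ 5.71 × 12.622 ≈ 72.1 kt.
Latitude correction: −0.6 × (14 − 20) = 3.6 kt.
Corrected V ≈ 75.7 kt → 76 kt.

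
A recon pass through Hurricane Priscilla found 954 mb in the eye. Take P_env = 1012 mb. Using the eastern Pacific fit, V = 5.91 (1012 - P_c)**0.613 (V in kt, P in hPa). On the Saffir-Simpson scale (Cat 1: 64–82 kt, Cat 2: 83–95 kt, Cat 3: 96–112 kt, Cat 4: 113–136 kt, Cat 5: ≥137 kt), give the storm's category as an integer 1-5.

ΔP = 1012 − 954 = 58 mb.
V ≈ 5.91 × 58^0.613 = 5.91 × 12.05 ≈ 71 kt.
71 kt falls in the Category 1 band.

1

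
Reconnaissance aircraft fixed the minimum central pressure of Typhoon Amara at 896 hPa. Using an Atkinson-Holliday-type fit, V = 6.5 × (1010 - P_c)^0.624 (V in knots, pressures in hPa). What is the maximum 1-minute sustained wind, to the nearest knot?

125 kt

ΔP = 1010 − 896 = 114 hPa.
114^0.624 ≈ 19.209.
V ≈ 6.5 × 19.209 ≈ 124.9 kt.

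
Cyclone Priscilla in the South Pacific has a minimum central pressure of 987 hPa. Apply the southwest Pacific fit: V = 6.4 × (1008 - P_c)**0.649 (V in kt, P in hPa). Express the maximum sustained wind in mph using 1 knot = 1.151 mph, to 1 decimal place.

ΔP = 1008 − 987 = 21 hPa.
V ≈ 6.4 × 21^0.649 = 6.4 × 7.213 ≈ 46.164 kt.
46.164 × 1.151 ≈ 53.13 mph → 53.1 mph.

53.1 mph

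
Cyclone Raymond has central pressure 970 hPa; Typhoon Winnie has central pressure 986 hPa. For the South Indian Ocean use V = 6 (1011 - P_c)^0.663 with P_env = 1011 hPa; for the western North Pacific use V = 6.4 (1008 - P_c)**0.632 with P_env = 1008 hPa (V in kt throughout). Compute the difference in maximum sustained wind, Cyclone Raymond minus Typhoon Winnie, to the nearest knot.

25 kt

Cyclone Raymond: ΔP = 41; V ≈ 6 × 41^0.663 ≈ 70.38 kt.
Typhoon Winnie: ΔP = 22; V ≈ 6.4 × 22^0.632 ≈ 45.14 kt.
Difference ≈ 70.38 − 45.14 = 25.24 → 25 kt.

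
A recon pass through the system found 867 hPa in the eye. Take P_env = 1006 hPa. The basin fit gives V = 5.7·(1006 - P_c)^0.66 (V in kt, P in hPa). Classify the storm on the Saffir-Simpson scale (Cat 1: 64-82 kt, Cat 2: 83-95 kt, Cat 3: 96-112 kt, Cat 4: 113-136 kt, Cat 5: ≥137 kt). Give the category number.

5

ΔP = 1006 − 867 = 139 hPa.
V ≈ 5.7 × 139^0.66 = 5.7 × 25.97 ≈ 148 kt.
148 kt falls in the Category 5 band.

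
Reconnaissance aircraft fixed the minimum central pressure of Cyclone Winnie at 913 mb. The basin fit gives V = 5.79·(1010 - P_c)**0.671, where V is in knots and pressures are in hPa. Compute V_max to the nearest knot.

ΔP = 1010 − 913 = 97 mb.
97^0.671 ≈ 21.534.
V ≈ 5.79 × 21.534 ≈ 124.7 kt.

125 kt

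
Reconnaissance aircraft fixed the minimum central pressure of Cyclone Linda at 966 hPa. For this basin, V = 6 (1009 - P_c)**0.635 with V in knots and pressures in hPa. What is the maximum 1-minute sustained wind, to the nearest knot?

65 kt

ΔP = 1009 − 966 = 43 hPa.
43^0.635 ≈ 10.896.
V ≈ 6 × 10.896 ≈ 65.4 kt.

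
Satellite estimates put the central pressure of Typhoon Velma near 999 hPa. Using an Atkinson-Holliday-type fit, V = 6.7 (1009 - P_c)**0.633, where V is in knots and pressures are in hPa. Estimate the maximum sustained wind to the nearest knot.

ΔP = 1009 − 999 = 10 hPa.
10^0.633 ≈ 4.295.
V ≈ 6.7 × 4.295 ≈ 28.8 kt.

29 kt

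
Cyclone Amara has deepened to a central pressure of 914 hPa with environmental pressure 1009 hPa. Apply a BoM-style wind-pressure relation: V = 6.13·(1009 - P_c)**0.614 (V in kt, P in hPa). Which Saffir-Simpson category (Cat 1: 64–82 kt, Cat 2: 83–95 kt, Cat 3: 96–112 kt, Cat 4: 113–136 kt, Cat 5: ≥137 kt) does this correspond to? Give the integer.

3

ΔP = 1009 − 914 = 95 hPa.
V ≈ 6.13 × 95^0.614 = 6.13 × 16.38 ≈ 100 kt.
100 kt falls in the Category 3 band.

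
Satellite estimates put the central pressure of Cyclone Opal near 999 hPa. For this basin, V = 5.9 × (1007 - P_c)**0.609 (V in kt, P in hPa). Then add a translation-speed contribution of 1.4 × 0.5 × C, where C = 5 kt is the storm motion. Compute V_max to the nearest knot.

24 kt

ΔP = 1007 − 999 = 8 hPa.
8^0.609 ≈ 3.548.
V ≈ 5.9 × 3.548 ≈ 20.9 kt.
Translation term: 1.4 × 0.5 × 5 = 3.5 kt.
Corrected V ≈ 24.4 kt → 24 kt.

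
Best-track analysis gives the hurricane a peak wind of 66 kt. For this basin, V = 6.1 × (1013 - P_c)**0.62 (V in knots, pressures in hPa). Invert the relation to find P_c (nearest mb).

ΔP = (V / 6.1)^(1/0.62) = (66/6.1)^1.613.
66/6.1 = 10.820; 10.820^1.613 ≈ 46.57 mb.
P_c = 1013 − 46.57 = 966.43 ≈ 966 mb.

966 mb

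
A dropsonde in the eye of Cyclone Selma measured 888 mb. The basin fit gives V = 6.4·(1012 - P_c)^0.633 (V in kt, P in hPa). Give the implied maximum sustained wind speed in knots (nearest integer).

135 kt

ΔP = 1012 − 888 = 124 mb.
124^0.633 ≈ 21.142.
V ≈ 6.4 × 21.142 ≈ 135.3 kt.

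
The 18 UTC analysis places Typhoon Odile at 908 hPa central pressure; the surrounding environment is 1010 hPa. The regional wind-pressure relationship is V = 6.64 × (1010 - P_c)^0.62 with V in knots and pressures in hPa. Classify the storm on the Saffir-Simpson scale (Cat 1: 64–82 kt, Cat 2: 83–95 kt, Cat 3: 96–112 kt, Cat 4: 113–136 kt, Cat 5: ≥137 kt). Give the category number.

4

ΔP = 1010 − 908 = 102 hPa.
V ≈ 6.64 × 102^0.62 = 6.64 × 17.59 ≈ 117 kt.
117 kt falls in the Category 4 band.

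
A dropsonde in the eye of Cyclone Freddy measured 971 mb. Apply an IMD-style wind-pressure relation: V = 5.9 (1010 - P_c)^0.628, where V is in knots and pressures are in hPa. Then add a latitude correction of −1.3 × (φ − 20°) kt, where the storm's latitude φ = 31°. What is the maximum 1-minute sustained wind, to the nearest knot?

45 kt

ΔP = 1010 − 971 = 39 mb.
39^0.628 ≈ 9.981.
V ≈ 5.9 × 9.981 ≈ 58.9 kt.
Latitude correction: −1.3 × (31 − 20) = -14.3 kt.
Corrected V ≈ 44.6 kt → 45 kt.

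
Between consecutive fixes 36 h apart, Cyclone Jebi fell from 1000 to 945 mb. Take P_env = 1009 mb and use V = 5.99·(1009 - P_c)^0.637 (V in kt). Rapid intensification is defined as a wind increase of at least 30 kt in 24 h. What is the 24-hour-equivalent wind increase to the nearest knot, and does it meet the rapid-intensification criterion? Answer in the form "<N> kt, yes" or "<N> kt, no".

40 kt, yes

V₁: ΔP = 9, V ≈ 5.99 × 9^0.637 ≈ 24.28 kt.
V₂: ΔP = 64, V ≈ 5.99 × 64^0.637 ≈ 84.72 kt.
ΔV over 36 h = 60.44 kt → 24 h equivalent = 60.44 × 24/36 ≈ 40.29 kt.
40 kt ≥ 30 kt ⇒ rapid intensification.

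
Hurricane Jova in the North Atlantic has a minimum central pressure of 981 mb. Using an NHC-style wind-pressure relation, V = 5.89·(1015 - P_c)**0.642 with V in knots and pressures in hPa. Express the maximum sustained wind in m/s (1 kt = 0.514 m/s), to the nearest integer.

ΔP = 1015 − 981 = 34 mb.
V ≈ 5.89 × 34^0.642 = 5.89 × 9.621 ≈ 56.666 kt.
56.666 × 0.514 ≈ 29.13 m/s → 29 m/s.

29 m/s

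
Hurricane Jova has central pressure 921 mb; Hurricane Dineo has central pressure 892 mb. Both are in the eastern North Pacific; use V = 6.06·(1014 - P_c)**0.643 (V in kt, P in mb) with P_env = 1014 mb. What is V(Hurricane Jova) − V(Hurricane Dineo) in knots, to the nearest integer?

-21 kt

Hurricane Jova: ΔP = 93; V ≈ 6.06 × 93^0.643 ≈ 111.74 kt.
Hurricane Dineo: ΔP = 122; V ≈ 6.06 × 122^0.643 ≈ 133.05 kt.
Difference ≈ 111.74 − 133.05 = -21.31 → -21 kt.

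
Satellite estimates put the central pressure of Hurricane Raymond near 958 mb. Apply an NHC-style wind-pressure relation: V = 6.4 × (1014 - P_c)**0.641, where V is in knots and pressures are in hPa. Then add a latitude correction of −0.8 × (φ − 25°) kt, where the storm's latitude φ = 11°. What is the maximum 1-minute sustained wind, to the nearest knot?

ΔP = 1014 − 958 = 56 mb.
56^0.641 ≈ 13.200.
V ≈ 6.4 × 13.200 ≈ 84.5 kt.
Latitude correction: −0.8 × (11 − 25) = 11.2 kt.
Corrected V ≈ 95.7 kt → 96 kt.

96 kt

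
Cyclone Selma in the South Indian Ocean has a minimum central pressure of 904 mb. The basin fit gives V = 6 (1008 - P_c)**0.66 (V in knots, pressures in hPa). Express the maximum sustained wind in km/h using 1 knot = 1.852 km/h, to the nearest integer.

ΔP = 1008 − 904 = 104 mb.
V ≈ 6 × 104^0.66 = 6 × 21.441 ≈ 128.645 kt.
128.645 × 1.852 ≈ 238.25 km/h → 238 km/h.

238 km/h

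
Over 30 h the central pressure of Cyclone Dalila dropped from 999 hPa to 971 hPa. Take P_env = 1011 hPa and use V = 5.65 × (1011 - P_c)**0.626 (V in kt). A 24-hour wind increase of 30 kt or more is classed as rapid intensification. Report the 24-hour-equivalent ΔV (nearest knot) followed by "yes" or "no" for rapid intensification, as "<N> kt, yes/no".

V₁: ΔP = 12, V ≈ 5.65 × 12^0.626 ≈ 26.77 kt.
V₂: ΔP = 40, V ≈ 5.65 × 40^0.626 ≈ 56.88 kt.
ΔV over 30 h = 30.11 kt → 24 h equivalent = 30.11 × 24/30 ≈ 24.09 kt.
24 kt < 30 kt ⇒ not rapid intensification.

24 kt, no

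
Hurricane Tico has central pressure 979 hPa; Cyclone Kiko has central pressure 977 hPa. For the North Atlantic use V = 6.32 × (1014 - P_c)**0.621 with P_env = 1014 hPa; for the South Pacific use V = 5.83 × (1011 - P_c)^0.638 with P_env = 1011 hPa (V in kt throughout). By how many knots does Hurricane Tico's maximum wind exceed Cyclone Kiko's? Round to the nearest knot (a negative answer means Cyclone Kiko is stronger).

Hurricane Tico: ΔP = 35; V ≈ 6.32 × 35^0.621 ≈ 57.49 kt.
Cyclone Kiko: ΔP = 34; V ≈ 5.83 × 34^0.638 ≈ 55.30 kt.
Difference ≈ 57.49 − 55.30 = 2.19 → 2 kt.

2 kt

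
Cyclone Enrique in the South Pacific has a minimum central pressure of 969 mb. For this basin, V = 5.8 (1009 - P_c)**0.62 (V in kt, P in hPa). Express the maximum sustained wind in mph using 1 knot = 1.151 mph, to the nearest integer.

66 mph

ΔP = 1009 − 969 = 40 mb.
V ≈ 5.8 × 40^0.62 = 5.8 × 9.846 ≈ 57.109 kt.
57.109 × 1.151 ≈ 65.73 mph → 66 mph.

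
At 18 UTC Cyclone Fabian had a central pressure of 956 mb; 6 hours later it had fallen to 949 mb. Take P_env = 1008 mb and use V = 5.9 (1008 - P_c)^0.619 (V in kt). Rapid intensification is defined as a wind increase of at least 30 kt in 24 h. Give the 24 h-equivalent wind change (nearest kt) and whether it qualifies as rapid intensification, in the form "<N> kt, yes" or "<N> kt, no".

22 kt, no

V₁: ΔP = 52, V ≈ 5.9 × 52^0.619 ≈ 68.09 kt.
V₂: ΔP = 59, V ≈ 5.9 × 59^0.619 ≈ 73.62 kt.
ΔV over 6 h = 5.53 kt → 24 h equivalent = 5.53 × 24/6 ≈ 22.12 kt.
22 kt < 30 kt ⇒ not rapid intensification.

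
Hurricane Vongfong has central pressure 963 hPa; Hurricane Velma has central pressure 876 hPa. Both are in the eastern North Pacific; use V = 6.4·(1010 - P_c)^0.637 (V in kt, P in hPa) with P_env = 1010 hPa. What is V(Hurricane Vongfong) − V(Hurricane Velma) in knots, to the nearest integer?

-71 kt

Hurricane Vongfong: ΔP = 47; V ≈ 6.4 × 47^0.637 ≈ 74.35 kt.
Hurricane Velma: ΔP = 134; V ≈ 6.4 × 134^0.637 ≈ 144.93 kt.
Difference ≈ 74.35 − 144.93 = -70.58 → -71 kt.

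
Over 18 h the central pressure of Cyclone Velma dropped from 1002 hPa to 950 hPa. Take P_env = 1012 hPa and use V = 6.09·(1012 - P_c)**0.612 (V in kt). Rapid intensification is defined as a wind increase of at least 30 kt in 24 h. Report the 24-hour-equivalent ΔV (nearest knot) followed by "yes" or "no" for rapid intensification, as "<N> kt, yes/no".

V₁: ΔP = 10, V ≈ 6.09 × 10^0.612 ≈ 24.92 kt.
V₂: ΔP = 62, V ≈ 6.09 × 62^0.612 ≈ 76.13 kt.
ΔV over 18 h = 51.21 kt → 24 h equivalent = 51.21 × 24/18 ≈ 68.28 kt.
68 kt ≥ 30 kt ⇒ rapid intensification.

68 kt, yes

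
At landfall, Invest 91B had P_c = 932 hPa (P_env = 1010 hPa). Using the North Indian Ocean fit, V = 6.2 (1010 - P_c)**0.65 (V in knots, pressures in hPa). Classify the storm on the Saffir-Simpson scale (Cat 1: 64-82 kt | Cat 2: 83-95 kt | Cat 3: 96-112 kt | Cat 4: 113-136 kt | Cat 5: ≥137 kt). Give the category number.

3

ΔP = 1010 − 932 = 78 hPa.
V ≈ 6.2 × 78^0.65 = 6.2 × 16.98 ≈ 105 kt.
105 kt falls in the Category 3 band.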